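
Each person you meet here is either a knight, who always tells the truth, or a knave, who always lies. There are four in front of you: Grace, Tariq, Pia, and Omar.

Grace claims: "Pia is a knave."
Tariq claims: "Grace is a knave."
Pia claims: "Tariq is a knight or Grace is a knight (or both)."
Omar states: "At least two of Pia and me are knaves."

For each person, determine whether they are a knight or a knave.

Grace: knave, Tariq: knight, Pia: knight, Omar: knave

Consider Grace. Suppose Grace is a knight.
Then no assignment of the remaining roles makes every statement match its speaker's type — contradiction.
So Grace is a knave.
With that fixed, Tariq's statement is true, so Tariq is a knight.
With that fixed, Pia's statement is true, so Pia is a knight.
With that fixed, Omar's statement is false, so Omar is a knave.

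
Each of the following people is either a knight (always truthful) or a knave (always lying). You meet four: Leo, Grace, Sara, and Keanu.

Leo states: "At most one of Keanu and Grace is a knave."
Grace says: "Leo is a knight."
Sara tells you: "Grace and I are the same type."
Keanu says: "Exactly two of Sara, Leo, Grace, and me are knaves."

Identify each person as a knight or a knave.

Leo: knight, Grace: knight, Sara: knight, Keanu: knave

Consider Leo. Suppose Leo is a knave.
Then no assignment of the remaining roles makes every statement match its speaker's type — contradiction.
So Leo is a knight.
With that fixed, Grace's statement is true, so Grace is a knight.
Consider Sara. Suppose Sara is a knave.
Then whichever role Keanu has, Keanu's statement has the wrong truth value — contradiction.
So Sara is a knight.
With that fixed, Keanu's statement is false, so Keanu is a knave.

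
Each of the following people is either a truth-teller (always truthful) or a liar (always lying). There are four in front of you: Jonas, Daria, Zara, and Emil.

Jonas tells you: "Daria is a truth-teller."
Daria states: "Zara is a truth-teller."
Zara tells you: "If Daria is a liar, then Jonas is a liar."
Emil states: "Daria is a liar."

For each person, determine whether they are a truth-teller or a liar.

Jonas: truth-teller, Daria: truth-teller, Zara: truth-teller, Emil: liar

Consider Jonas. Suppose Jonas is a liar.
Then no assignment of the remaining roles makes every statement match its speaker's type — contradiction.
So Jonas is a truth-teller.
Consider Daria. Suppose Daria is a liar.
Then Jonas's statement comes out false, contradicting Jonas being a truth-teller.
So Daria is a truth-teller.
With that fixed, Zara's statement is true, so Zara is a truth-teller.
With that fixed, Emil's statement is false, so Emil is a liar.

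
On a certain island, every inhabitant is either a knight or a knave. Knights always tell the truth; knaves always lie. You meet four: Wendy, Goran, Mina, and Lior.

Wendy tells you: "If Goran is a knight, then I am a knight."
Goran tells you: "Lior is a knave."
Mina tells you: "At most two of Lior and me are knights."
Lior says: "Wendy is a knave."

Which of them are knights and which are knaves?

Regardless of anyone's role, Mina's statement is true, so Mina is a knight.
Consider Wendy. Suppose Wendy is a knave.
Then no assignment of the remaining roles makes every statement match its speaker's type — contradiction.
So Wendy is a knight.
With that fixed, Lior's statement is false, so Lior is a knave.
With that fixed, Goran's statement is true, so Goran is a knight.

Wendy: knight, Goran: knight, Mina: knight, Lior: knave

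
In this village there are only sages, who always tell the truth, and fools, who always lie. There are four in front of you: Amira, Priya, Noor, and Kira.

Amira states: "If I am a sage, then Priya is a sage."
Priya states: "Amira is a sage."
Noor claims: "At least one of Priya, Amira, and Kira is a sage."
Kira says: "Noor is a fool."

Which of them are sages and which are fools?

Amira: sage, Priya: sage, Noor: sage, Kira: fool

Consider Amira. Suppose Amira is a fool.
Then Amira's own statement would have to be false, but it can't be — contradiction.
So Amira is a sage.
With that fixed, Priya's statement is true, so Priya is a sage.
With that fixed, Noor's statement is true, so Noor is a sage.
With that fixed, Kira's statement is false, so Kira is a fool.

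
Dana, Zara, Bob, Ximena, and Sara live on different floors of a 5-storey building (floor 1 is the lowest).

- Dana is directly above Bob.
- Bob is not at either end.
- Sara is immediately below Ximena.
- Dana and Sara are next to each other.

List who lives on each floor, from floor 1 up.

From clue 1: Dana is in {2,3,4,5}.
From clues 1–2: Dana is in {3,4,5}.
From clues 1–4: Zara → floor 1, Bob → floor 2, Dana → floor 3, Sara → floor 4, Ximena → floor 5.

Zara, Bob, Dana, Sara, Ximena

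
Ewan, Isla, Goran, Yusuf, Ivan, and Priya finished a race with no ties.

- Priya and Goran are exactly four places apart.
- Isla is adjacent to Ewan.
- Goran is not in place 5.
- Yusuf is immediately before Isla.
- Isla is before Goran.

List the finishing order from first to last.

Ivan, Priya, Yusuf, Isla, Ewan, Goran

From clue 1: Goran is in {1,2,5,6}.
From clues 1–2: Ewan is in {2,3,4,5}.
From clues 1–3: Goran is in {1,2,6}.
From clues 1–4: Ewan is in {4,5}.
From clues 1–5: Ivan → place 1, Priya → place 2, Yusuf → place 3, Isla → place 4, Ewan → place 5, Goran → place 6.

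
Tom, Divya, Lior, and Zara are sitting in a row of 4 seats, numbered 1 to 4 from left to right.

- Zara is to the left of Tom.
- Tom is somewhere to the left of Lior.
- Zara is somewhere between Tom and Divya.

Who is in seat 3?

With clues 1–2, Zara is ruled out for seat 3.
With clues 1–3, Divya and Lior are ruled out for seat 3.
So seat 3 is Tom.

Tom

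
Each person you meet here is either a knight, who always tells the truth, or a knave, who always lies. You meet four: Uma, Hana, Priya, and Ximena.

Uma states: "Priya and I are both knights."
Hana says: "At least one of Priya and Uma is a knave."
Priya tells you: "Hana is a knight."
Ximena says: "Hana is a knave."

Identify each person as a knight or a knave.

Consider Uma. Suppose Uma is a knight.
Then no assignment of the remaining roles makes every statement match its speaker's type — contradiction.
So Uma is a knave.
With that fixed, Hana's statement is true, so Hana is a knight.
With that fixed, Priya's statement is true, so Priya is a knight.
With that fixed, Ximena's statement is false, so Ximena is a knave.

Uma: knave, Hana: knight, Priya: knight, Ximena: knave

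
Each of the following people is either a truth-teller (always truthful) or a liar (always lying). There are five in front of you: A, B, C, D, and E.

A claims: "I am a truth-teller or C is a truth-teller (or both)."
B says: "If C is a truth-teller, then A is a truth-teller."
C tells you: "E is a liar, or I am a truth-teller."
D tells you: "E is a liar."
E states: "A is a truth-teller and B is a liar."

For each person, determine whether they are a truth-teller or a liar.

A: truth-teller, B: truth-teller, C: truth-teller, D: truth-teller, E: liar

Consider A. Suppose A is a liar.
Then no assignment of the remaining roles makes every statement match its speaker's type — contradiction.
So A is a truth-teller.
With that fixed, B's statement is true, so B is a truth-teller.
With that fixed, E's statement is false, so E is a liar.
With that fixed, C's statement is true, so C is a truth-teller.
With that fixed, D's statement is true, so D is a truth-teller.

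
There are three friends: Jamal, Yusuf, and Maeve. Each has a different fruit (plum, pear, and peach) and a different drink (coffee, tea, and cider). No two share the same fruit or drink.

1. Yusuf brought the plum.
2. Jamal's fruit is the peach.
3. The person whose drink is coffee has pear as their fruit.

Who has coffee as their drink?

With clues 1–3, Jamal and Yusuf are impossible for the one with drink coffee.
That leaves Maeve.

Maeve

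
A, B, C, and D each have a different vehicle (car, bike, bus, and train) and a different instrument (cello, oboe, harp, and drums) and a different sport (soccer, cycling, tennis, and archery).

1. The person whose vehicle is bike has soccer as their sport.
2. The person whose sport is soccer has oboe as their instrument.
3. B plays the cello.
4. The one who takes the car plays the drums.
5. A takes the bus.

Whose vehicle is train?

B

With clues 1–5, A, C, and D are impossible for the one with vehicle train.
That leaves B.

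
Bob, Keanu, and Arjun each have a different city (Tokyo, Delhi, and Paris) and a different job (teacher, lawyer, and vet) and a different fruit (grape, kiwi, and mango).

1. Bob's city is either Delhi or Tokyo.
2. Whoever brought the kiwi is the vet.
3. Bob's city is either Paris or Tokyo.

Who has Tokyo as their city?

With clues 1–3, Arjun and Keanu are impossible for the one with city Tokyo.
That leaves Bob.

Bob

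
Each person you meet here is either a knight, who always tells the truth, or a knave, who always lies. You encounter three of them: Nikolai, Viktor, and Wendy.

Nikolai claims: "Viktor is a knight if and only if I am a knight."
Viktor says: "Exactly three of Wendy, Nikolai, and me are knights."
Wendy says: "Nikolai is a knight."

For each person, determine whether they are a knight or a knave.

Consider Nikolai. Suppose Nikolai is a knave.
Then no assignment of the remaining roles makes every statement match its speaker's type — contradiction.
So Nikolai is a knight.
With that fixed, Wendy's statement is true, so Wendy is a knight.
Consider Viktor. Suppose Viktor is a knave.
Then Nikolai's statement comes out false, contradicting Nikolai being a knight.
So Viktor is a knight.

Nikolai: knight, Viktor: knight, Wendy: knight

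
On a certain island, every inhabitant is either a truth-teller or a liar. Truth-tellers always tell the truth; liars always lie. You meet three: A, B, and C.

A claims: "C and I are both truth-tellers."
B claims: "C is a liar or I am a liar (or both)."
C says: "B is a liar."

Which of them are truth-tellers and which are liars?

A: liar, B: truth-teller, C: liar

Consider A. Suppose A is a truth-teller.
Then no assignment of the remaining roles makes every statement match its speaker's type — contradiction.
So A is a liar.
Consider B. Suppose B is a liar.
Then B's own statement would have to be false, but it can't be — contradiction.
So B is a truth-teller.
With that fixed, C's statement is false, so C is a liar.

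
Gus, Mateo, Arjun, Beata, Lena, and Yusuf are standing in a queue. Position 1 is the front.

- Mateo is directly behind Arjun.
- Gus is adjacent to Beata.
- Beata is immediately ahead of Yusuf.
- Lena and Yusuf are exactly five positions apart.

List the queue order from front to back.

Lena, Arjun, Mateo, Gus, Beata, Yusuf

From clue 1: Mateo is in {2,3,4,5,6}.
From clues 1–3: Gus is in {1,2,3,4}.
From clues 1–4: Lena → position 1, Arjun → position 2, Mateo → position 3, Gus → position 4, Beata → position 5, Yusuf → position 6.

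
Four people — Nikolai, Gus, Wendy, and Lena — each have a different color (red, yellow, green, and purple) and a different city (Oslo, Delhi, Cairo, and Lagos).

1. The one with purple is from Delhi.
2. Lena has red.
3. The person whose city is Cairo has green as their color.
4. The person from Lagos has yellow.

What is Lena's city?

Oslo

With clues 1–2, Delhi is impossible for Lena's city.
With clues 1–3, Cairo is impossible for Lena's city.
With clues 1–4, Lagos is impossible for Lena's city.
That leaves Oslo.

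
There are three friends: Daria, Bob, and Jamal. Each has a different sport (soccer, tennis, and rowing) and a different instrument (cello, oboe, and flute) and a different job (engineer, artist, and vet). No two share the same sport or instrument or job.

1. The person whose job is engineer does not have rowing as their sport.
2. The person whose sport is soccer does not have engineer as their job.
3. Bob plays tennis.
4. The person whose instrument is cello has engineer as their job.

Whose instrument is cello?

Bob

With clues 1–4, Daria and Jamal are impossible for the one with instrument cello.
That leaves Bob.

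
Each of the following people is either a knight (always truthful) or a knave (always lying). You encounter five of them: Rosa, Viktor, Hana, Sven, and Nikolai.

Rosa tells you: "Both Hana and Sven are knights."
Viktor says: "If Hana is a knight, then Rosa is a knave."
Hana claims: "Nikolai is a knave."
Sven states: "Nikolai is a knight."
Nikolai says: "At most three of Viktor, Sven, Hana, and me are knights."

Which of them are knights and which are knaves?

Rosa: knave, Viktor: knight, Hana: knave, Sven: knight, Nikolai: knight

Consider Rosa. Suppose Rosa is a knight.
Then no assignment of the remaining roles makes every statement match its speaker's type — contradiction.
So Rosa is a knave.
With that fixed, Viktor's statement is true, so Viktor is a knight.
Consider Hana. Suppose Hana is a knight.
Then no assignment of the remaining roles makes every statement match its speaker's type — contradiction.
So Hana is a knave.
With that fixed, Nikolai's statement is true, so Nikolai is a knight.
With that fixed, Sven's statement is true, so Sven is a knight.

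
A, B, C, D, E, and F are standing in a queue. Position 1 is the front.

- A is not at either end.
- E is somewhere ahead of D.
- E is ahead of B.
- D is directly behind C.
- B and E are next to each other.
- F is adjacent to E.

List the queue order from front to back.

F, E, B, A, C, D

From clue 1: A is in {2,3,4,5}.
From clues 1–4: E is in {1,2,3}.
From clues 1–5: B is in {2,3,4}.
From clues 1–6: F → position 1, E → position 2, B → position 3, A → position 4, C → position 5, D → position 6.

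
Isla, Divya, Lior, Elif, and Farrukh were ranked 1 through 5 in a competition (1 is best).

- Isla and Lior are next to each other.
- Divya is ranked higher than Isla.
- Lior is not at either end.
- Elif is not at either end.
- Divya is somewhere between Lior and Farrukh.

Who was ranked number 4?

Lior

With clues 1–2, Divya is ruled out for rank 4.
With clues 1–4, Farrukh is ruled out for rank 4.
With clues 1–5, Elif and Isla are ruled out for rank 4.
So rank 4 is Lior.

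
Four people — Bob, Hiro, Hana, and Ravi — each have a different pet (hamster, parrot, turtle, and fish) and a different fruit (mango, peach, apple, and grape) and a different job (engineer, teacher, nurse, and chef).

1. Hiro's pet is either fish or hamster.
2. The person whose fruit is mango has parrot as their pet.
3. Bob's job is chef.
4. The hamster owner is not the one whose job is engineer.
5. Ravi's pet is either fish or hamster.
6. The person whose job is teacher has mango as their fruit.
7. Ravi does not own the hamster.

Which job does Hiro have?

With clues 1–3, chef is impossible for Hiro's job.
With clues 1–6, teacher is impossible for Hiro's job.
With clues 1–7, engineer is impossible for Hiro's job.
That leaves nurse.

nurse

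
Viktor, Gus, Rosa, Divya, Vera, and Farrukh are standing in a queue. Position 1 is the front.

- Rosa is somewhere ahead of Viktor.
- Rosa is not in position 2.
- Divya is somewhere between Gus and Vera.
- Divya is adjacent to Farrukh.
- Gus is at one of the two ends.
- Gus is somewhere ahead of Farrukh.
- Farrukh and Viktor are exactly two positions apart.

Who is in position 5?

With clues 1–5, Gus is ruled out for position 5.
With clues 1–6, Divya and Farrukh are ruled out for position 5.
With clues 1–7, Rosa and Vera are ruled out for position 5.
So position 5 is Viktor.

Viktor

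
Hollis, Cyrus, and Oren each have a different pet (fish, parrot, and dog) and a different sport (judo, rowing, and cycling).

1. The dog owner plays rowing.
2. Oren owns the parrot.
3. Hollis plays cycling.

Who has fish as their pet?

With clues 1–2, Oren is impossible for the one with pet fish.
With clues 1–3, Cyrus is impossible for the one with pet fish.
That leaves Hollis.

Hollis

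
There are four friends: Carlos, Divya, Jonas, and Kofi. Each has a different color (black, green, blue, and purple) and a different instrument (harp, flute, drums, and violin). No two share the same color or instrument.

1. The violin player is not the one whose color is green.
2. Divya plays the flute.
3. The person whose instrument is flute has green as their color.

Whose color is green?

With clues 1–3, Carlos, Jonas, and Kofi are impossible for the one with color green.
That leaves Divya.

Divya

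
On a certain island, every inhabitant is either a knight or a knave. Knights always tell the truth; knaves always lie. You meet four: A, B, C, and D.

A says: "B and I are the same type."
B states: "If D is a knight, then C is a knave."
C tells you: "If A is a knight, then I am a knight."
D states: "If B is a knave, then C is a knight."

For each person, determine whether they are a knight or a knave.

A: knight, B: knight, C: knave, D: knight

Consider A. Suppose A is a knave.
Then no assignment of the remaining roles makes every statement match its speaker's type — contradiction.
So A is a knight.
Consider B. Suppose B is a knave.
Then A's statement comes out false, contradicting A being a knight.
So B is a knight.
With that fixed, D's statement is true, so D is a knight.
Consider C. Suppose C is a knight.
Then B's statement comes out false, contradicting B being a knight.
So C is a knave.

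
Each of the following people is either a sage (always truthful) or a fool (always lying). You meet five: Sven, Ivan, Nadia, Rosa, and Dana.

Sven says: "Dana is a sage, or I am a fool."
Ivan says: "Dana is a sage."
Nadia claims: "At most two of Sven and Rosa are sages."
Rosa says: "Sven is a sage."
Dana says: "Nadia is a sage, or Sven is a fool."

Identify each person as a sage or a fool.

Sven: sage, Ivan: sage, Nadia: sage, Rosa: sage, Dana: sage

Regardless of anyone's role, Nadia's statement is true, so Nadia is a sage.
With that fixed, Dana's statement is true, so Dana is a sage.
With that fixed, Sven's statement is true, so Sven is a sage.
With that fixed, Ivan's statement is true, so Ivan is a sage.
With that fixed, Rosa's statement is true, so Rosa is a sage.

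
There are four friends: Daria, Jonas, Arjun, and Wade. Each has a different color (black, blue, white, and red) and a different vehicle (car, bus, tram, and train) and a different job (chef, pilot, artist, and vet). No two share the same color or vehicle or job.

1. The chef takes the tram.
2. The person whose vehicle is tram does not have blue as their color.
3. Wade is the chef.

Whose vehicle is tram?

With clues 1–3, Arjun, Daria, and Jonas are impossible for the one with vehicle tram.
That leaves Wade.

Wade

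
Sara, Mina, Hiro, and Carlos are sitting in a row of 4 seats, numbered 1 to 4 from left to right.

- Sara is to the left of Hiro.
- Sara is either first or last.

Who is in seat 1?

Sara

With clue 1, Hiro is ruled out for seat 1.
With clues 1–2, Carlos and Mina are ruled out for seat 1.
So seat 1 is Sara.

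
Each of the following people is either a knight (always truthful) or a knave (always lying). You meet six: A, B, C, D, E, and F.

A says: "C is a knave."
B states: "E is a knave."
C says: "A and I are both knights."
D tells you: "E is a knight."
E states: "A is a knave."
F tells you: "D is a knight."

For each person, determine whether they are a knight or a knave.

A: knight, B: knight, C: knave, D: knave, E: knave, F: knave

Consider A. Suppose A is a knave.
Then no assignment of the remaining roles makes every statement match its speaker's type — contradiction.
So A is a knight.
With that fixed, E's statement is false, so E is a knave.
With that fixed, B's statement is true, so B is a knight.
With that fixed, D's statement is false, so D is a knave.
With that fixed, F's statement is false, so F is a knave.
Consider C. Suppose C is a knight.
Then A's statement comes out false, contradicting A being a knight.
So C is a knave.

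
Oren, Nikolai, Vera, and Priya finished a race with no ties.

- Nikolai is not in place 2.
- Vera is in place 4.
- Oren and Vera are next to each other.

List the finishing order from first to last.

Nikolai, Priya, Oren, Vera

From clue 1: Nikolai is in {1,3,4}.
From clues 1–2: Vera → place 4.
From clues 1–3: Nikolai → place 1, Priya → place 2, Oren → place 3.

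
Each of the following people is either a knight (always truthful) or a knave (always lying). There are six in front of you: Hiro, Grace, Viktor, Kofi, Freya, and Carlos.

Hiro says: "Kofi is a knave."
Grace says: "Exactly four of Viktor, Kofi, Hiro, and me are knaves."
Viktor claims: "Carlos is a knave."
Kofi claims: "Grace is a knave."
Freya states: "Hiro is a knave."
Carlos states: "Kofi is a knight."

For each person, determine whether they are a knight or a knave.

Consider Hiro. Suppose Hiro is a knight.
Then no assignment of the remaining roles makes every statement match its speaker's type — contradiction.
So Hiro is a knave.
With that fixed, Freya's statement is true, so Freya is a knight.
Consider Grace. Suppose Grace is a knight.
Then Grace's own statement would have to be true, but it can't be — contradiction.
So Grace is a knave.
With that fixed, Kofi's statement is true, so Kofi is a knight.
With that fixed, Carlos's statement is true, so Carlos is a knight.
With that fixed, Viktor's statement is false, so Viktor is a knave.

Hiro: knave, Grace: knave, Viktor: knave, Kofi: knight, Freya: knight, Carlos: knight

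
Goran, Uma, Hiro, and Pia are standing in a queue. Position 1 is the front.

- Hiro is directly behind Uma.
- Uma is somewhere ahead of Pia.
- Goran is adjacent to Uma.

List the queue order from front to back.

From clue 1: Uma is in {1,2,3}.
From clues 1–2: Uma is in {1,2}.
From clues 1–3: Goran → position 1, Uma → position 2, Hiro → position 3, Pia → position 4.

Goran, Uma, Hiro, Pia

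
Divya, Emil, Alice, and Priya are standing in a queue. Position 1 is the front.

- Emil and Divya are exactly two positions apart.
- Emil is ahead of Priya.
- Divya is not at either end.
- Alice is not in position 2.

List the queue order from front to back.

From clues 1–2: Divya is in {1,3,4}.
From clues 1–3: Emil → position 1, Divya → position 3.
From clues 1–4: Priya → position 2, Alice → position 4.

Emil, Priya, Divya, Alice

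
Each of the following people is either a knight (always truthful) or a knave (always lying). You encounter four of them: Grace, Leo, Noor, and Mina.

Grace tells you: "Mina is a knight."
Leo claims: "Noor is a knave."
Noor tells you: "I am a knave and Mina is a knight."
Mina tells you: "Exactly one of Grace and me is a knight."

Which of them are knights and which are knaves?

Consider Grace. Suppose Grace is a knight.
Then whichever role Mina has, Mina's statement has the wrong truth value — contradiction.
So Grace is a knave.
Consider Leo. Suppose Leo is a knave.
Then no assignment of the remaining roles makes every statement match its speaker's type — contradiction.
So Leo is a knight.
Consider Noor. Suppose Noor is a knight.
Then Leo's statement comes out false, contradicting Leo being a knight.
So Noor is a knave.
Consider Mina. Suppose Mina is a knight.
Then Grace's statement comes out true, contradicting Grace being a knave.
So Mina is a knave.

Grace: knave, Leo: knight, Noor: knave, Mina: knave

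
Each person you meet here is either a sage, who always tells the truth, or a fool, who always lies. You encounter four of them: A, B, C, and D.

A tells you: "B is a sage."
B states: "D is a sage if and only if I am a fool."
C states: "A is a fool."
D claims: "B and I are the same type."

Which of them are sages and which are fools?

A: sage, B: sage, C: fool, D: fool

Consider A. Suppose A is a fool.
Then no assignment of the remaining roles makes every statement match its speaker's type — contradiction.
So A is a sage.
With that fixed, C's statement is false, so C is a fool.
Consider B. Suppose B is a fool.
Then A's statement comes out false, contradicting A being a sage.
So B is a sage.
Consider D. Suppose D is a sage.
Then B's statement comes out false, contradicting B being a sage.
So D is a fool.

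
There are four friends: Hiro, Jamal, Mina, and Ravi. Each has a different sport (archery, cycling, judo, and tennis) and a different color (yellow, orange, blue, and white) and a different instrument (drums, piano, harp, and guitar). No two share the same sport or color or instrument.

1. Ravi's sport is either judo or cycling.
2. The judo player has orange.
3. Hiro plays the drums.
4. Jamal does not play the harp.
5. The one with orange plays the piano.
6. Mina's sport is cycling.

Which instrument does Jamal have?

guitar

With clues 1–3, drums is impossible for Jamal's instrument.
With clues 1–4, harp is impossible for Jamal's instrument.
With clues 1–6, piano is impossible for Jamal's instrument.
That leaves guitar.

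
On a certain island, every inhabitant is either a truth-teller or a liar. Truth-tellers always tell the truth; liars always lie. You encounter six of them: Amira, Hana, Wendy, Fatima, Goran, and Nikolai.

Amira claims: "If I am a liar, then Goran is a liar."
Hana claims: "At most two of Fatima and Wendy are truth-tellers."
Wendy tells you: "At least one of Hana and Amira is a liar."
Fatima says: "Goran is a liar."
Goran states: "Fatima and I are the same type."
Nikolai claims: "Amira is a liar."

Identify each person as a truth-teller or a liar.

Amira: truth-teller, Hana: truth-teller, Wendy: liar, Fatima: truth-teller, Goran: liar, Nikolai: liar

Regardless of anyone's role, Hana's statement is true, so Hana is a truth-teller.
Consider Amira. Suppose Amira is a liar.
Then no assignment of the remaining roles makes every statement match its speaker's type — contradiction.
So Amira is a truth-teller.
With that fixed, Wendy's statement is false, so Wendy is a liar.
With that fixed, Nikolai's statement is false, so Nikolai is a liar.
Consider Fatima. Suppose Fatima is a liar.
Then whichever role Goran has, Goran's statement has the wrong truth value — contradiction.
So Fatima is a truth-teller.
Consider Goran. Suppose Goran is a truth-teller.
Then Fatima's statement comes out false, contradicting Fatima being a truth-teller.
So Goran is a liar.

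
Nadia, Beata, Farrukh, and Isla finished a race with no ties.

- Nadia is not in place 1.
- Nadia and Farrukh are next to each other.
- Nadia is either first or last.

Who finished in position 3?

Farrukh

With clues 1–3, Beata, Isla, and Nadia are ruled out for place 3.
So place 3 is Farrukh.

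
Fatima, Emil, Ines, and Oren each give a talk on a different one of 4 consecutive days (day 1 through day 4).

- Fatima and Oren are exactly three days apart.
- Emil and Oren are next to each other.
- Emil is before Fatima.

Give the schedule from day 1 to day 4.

Oren, Emil, Ines, Fatima

From clue 1: Fatima is in {1,4}.
From clues 1–3: Oren → day 1, Emil → day 2, Ines → day 3, Fatima → day 4.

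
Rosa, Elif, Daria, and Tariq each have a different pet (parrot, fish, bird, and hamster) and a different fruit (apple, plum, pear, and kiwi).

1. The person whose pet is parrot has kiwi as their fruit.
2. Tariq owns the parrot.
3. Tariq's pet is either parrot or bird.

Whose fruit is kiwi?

Tariq

With clues 1–2, Daria, Elif, and Rosa are impossible for the one with fruit kiwi.
That leaves Tariq.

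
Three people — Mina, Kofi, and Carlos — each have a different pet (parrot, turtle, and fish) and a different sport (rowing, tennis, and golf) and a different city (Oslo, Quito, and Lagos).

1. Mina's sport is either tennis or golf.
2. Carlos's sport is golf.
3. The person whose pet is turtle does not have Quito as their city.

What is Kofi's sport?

rowing

With clues 1–2, golf and tennis are impossible for Kofi's sport.
That leaves rowing.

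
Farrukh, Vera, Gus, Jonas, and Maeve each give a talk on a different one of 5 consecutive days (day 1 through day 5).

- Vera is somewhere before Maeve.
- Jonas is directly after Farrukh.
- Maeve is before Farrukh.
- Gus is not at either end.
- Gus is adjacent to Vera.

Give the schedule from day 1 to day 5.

From clue 1: Vera is in {1,2,3,4}.
From clues 1–2: Farrukh is in {1,2,3,4}.
From clues 1–3: Farrukh is in {3,4}.
From clues 1–4: Vera → day 1, Farrukh → day 4, Jonas → day 5.
From clues 1–5: Gus → day 2, Maeve → day 3.

Vera, Gus, Maeve, Farrukh, Jonas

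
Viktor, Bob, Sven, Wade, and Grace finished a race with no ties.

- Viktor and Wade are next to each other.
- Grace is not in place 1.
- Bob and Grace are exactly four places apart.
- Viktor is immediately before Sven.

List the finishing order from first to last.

From clues 1–2: Grace is in {2,3,4,5}.
From clues 1–3: Bob → place 1, Grace → place 5.
From clues 1–4: Wade → place 2, Viktor → place 3, Sven → place 4.

Bob, Wade, Viktor, Sven, Grace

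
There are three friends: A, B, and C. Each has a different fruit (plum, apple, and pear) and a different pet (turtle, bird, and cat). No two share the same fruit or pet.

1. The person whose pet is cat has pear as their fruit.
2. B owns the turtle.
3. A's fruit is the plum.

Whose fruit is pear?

With clues 1–2, B is impossible for the one with fruit pear.
With clues 1–3, A is impossible for the one with fruit pear.
That leaves C.

C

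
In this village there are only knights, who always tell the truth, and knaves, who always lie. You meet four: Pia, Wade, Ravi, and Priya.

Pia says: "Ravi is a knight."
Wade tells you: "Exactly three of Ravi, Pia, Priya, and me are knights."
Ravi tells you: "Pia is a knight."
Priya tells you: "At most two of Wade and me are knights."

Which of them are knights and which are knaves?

Pia: knave, Wade: knave, Ravi: knave, Priya: knight

Regardless of anyone's role, Priya's statement is true, so Priya is a knight.
Consider Pia. Suppose Pia is a knight.
Then no assignment of the remaining roles makes every statement match its speaker's type — contradiction.
So Pia is a knave.
With that fixed, Ravi's statement is false, so Ravi is a knave.
With that fixed, Wade's statement is false, so Wade is a knave.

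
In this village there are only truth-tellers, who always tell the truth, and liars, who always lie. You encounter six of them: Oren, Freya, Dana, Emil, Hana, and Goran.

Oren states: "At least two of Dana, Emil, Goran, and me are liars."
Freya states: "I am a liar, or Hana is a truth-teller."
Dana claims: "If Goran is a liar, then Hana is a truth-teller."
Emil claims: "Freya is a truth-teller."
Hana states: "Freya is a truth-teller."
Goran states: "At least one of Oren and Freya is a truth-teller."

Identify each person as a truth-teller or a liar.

Oren: liar, Freya: truth-teller, Dana: truth-teller, Emil: truth-teller, Hana: truth-teller, Goran: truth-teller

Consider Oren. Suppose Oren is a truth-teller.
Then no assignment of the remaining roles makes every statement match its speaker's type — contradiction.
So Oren is a liar.
Consider Freya. Suppose Freya is a liar.
Then Freya's own statement would have to be false, but it can't be — contradiction.
So Freya is a truth-teller.
With that fixed, Emil's statement is true, so Emil is a truth-teller.
With that fixed, Hana's statement is true, so Hana is a truth-teller.
With that fixed, Goran's statement is true, so Goran is a truth-teller.
With that fixed, Dana's statement is true, so Dana is a truth-teller.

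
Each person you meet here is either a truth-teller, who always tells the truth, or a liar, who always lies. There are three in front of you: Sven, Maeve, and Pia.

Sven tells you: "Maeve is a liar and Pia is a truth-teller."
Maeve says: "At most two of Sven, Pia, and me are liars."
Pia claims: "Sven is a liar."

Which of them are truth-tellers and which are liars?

Sven: liar, Maeve: truth-teller, Pia: truth-teller

Consider Sven. Suppose Sven is a truth-teller.
Then no assignment of the remaining roles makes every statement match its speaker's type — contradiction.
So Sven is a liar.
With that fixed, Pia's statement is true, so Pia is a truth-teller.
With that fixed, Maeve's statement is true, so Maeve is a truth-teller.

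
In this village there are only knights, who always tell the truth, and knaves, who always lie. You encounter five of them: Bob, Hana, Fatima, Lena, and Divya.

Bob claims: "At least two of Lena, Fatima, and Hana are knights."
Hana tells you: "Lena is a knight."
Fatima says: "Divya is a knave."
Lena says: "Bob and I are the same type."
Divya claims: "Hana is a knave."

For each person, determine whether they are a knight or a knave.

Bob: knight, Hana: knight, Fatima: knight, Lena: knight, Divya: knave

Consider Bob. Suppose Bob is a knave.
Then whichever role Lena has, Lena's statement has the wrong truth value — contradiction.
So Bob is a knight.
Consider Hana. Suppose Hana is a knave.
Then no assignment of the remaining roles makes every statement match its speaker's type — contradiction.
So Hana is a knight.
With that fixed, Divya's statement is false, so Divya is a knave.
With that fixed, Fatima's statement is true, so Fatima is a knight.
Consider Lena. Suppose Lena is a knave.
Then Hana's statement comes out false, contradicting Hana being a knight.
So Lena is a knight.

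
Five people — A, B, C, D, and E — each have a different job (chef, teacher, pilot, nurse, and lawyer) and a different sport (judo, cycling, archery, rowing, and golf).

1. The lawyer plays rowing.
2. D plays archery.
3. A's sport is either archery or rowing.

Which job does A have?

lawyer

With clues 1–3, chef, nurse, pilot, and teacher are impossible for A's job.
That leaves lawyer.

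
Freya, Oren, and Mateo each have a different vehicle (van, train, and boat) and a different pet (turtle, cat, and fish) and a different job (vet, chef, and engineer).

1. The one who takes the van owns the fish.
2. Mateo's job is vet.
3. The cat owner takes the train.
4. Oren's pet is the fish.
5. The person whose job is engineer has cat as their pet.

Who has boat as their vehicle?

With clues 1–4, Oren is impossible for the one with vehicle boat.
With clues 1–5, Freya is impossible for the one with vehicle boat.
That leaves Mateo.

Mateo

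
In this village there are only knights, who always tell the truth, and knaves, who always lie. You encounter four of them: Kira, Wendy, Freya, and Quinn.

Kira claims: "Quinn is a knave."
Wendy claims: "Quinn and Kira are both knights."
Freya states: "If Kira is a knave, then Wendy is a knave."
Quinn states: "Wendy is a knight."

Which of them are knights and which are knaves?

Kira: knight, Wendy: knave, Freya: knight, Quinn: knave

Consider Kira. Suppose Kira is a knave.
Then no assignment of the remaining roles makes every statement match its speaker's type — contradiction.
So Kira is a knight.
With that fixed, Freya's statement is true, so Freya is a knight.
Consider Wendy. Suppose Wendy is a knight.
Then no assignment of the remaining roles makes every statement match its speaker's type — contradiction.
So Wendy is a knave.
With that fixed, Quinn's statement is false, so Quinn is a knave.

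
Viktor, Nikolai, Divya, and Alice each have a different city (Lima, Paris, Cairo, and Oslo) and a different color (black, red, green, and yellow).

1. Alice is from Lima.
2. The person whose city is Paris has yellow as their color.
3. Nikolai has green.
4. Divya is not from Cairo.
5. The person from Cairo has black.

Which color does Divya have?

yellow

With clues 1–3, green is impossible for Divya's color.
With clues 1–5, black and red are impossible for Divya's color.
That leaves yellow.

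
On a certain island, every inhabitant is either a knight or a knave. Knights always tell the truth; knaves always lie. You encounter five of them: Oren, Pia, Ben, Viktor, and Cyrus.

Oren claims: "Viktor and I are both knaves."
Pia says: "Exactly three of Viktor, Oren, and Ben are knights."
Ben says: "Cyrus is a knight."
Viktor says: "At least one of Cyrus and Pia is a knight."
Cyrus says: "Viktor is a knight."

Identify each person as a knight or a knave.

Consider Oren. Suppose Oren is a knight.
Then Oren's own statement would have to be true, but it can't be — contradiction.
So Oren is a knave.
With that fixed, Pia's statement is false, so Pia is a knave.
Consider Ben. Suppose Ben is a knave.
Then no assignment of the remaining roles makes every statement match its speaker's type — contradiction.
So Ben is a knight.
Consider Viktor. Suppose Viktor is a knave.
Then Oren's statement comes out true, contradicting Oren being a knave.
So Viktor is a knight.
With that fixed, Cyrus's statement is true, so Cyrus is a knight.

Oren: knave, Pia: knave, Ben: knight, Viktor: knight, Cyrus: knight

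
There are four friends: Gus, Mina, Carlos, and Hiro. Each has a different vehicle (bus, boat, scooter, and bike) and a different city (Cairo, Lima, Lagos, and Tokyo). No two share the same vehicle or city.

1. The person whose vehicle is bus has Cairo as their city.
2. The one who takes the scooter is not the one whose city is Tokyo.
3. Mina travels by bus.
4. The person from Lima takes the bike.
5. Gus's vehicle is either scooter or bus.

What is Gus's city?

Lagos

With clues 1–3, Cairo is impossible for Gus's city.
With clues 1–5, Lima and Tokyo are impossible for Gus's city.
That leaves Lagos.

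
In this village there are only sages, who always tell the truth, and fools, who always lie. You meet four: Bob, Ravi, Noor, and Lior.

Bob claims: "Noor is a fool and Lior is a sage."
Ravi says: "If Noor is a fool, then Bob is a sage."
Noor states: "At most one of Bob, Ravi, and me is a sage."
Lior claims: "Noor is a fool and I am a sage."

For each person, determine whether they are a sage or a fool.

Bob: sage, Ravi: sage, Noor: fool, Lior: sage

Consider Bob. Suppose Bob is a fool.
Then no assignment of the remaining roles makes every statement match its speaker's type — contradiction.
So Bob is a sage.
With that fixed, Ravi's statement is true, so Ravi is a sage.
With that fixed, Noor's statement is false, so Noor is a fool.
Consider Lior. Suppose Lior is a fool.
Then Bob's statement comes out false, contradicting Bob being a sage.
So Lior is a sage.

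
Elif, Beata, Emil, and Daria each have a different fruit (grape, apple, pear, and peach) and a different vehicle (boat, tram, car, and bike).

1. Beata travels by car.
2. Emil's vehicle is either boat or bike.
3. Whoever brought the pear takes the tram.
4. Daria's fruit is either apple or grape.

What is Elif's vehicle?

tram

Clue 1 rules out car for Elif's vehicle.
With clues 1–4, bike and boat are impossible for Elif's vehicle.
That leaves tram.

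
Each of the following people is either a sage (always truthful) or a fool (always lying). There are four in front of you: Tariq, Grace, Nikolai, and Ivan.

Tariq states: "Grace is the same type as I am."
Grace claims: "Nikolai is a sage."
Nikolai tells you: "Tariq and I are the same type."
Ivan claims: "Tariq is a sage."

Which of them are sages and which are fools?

Consider Tariq. Suppose Tariq is a fool.
Then whichever role Nikolai has, Nikolai's statement has the wrong truth value — contradiction.
So Tariq is a sage.
With that fixed, Ivan's statement is true, so Ivan is a sage.
Consider Grace. Suppose Grace is a fool.
Then Tariq's statement comes out false, contradicting Tariq being a sage.
So Grace is a sage.
Consider Nikolai. Suppose Nikolai is a fool.
Then Grace's statement comes out false, contradicting Grace being a sage.
So Nikolai is a sage.

Tariq: sage, Grace: sage, Nikolai: sage, Ivan: sage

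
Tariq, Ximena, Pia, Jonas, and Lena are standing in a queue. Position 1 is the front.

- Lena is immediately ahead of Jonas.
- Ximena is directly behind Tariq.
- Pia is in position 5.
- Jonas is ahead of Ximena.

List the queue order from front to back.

Lena, Jonas, Tariq, Ximena, Pia

From clue 1: Jonas is in {2,3,4,5}.
From clues 1–2: Pia is in {1,3,5}.
From clues 1–3: Pia → position 5.
From clues 1–4: Lena → position 1, Jonas → position 2, Tariq → position 3, Ximena → position 4.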